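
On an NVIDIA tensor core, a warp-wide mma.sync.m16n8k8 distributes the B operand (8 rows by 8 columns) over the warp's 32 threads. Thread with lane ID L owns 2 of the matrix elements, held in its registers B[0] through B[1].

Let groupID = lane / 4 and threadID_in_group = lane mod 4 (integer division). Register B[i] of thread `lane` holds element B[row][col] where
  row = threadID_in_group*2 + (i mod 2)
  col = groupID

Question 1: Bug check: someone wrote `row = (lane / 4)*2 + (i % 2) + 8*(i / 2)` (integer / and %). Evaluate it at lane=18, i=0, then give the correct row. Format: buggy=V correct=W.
`(lane / 4)*2 + (i % 2) + 8*(i / 2)`[18,0]⇒8
L=18⇒gr=18>>2=4, th=18&3=2
[0]⇒row 2·2+0=4  col gr=4
row: 8 vs 4

buggy=8 correct=4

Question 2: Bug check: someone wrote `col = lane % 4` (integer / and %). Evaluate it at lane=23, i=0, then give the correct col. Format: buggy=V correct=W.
buggy=3 correct=5

`lane % 4`[23,0]->3
23: gid=5,tid=3
[0] (3*2+0,5) = (6,5)
col: 3 vs 5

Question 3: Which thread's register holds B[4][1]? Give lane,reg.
6,0

c=1→G=1  r=4→T=2,p=0
L=1*4+2=6  i=0=0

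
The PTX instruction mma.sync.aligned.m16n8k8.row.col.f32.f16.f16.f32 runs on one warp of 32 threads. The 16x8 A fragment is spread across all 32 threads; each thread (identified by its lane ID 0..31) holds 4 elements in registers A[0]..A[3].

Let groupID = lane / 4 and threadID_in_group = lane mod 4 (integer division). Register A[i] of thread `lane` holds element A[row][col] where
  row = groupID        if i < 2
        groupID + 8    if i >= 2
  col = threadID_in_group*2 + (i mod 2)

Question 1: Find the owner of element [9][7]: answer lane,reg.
r=9→G=1,rhi=1  c=7→T=3,p=1
L=1*4+3=7  i=1*2+1=3

7,3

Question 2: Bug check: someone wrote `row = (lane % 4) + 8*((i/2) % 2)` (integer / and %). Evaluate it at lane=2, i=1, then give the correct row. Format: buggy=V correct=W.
`(lane % 4) + 8*((i/2) % 2)`[2,1]→2
lane 2: G=0 (2/4), T=2 (2%4)
i=1: r=0+0=0, c=2*2+1=5
row: 2 vs 0

buggy=2 correct=0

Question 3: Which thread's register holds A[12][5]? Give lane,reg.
r: 12->gid=4,r8=1  c: 5->tid=2,i&1=1
L=4*4+2=18  i=1*2+1=3

18,3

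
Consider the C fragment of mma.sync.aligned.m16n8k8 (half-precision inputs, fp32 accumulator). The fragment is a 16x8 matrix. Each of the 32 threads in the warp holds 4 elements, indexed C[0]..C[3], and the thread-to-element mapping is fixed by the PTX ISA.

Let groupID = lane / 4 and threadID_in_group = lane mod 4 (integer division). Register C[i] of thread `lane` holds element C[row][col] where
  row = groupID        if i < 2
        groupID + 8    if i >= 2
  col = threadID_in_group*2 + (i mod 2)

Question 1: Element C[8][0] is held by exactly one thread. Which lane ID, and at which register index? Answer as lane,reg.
r: 8->gid=0,r8=1  c: 0->tid=0,i&1=0
L=0*4+0=0  i=1*2+0=2

0,2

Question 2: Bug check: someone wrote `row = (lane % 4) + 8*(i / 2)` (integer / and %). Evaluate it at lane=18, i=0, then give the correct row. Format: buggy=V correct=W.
`(lane % 4) + 8*(i / 2)`[18,0]→2
lane 18→18/4=4, 18 mod 4=2
i=0  r:4+0→4  c:2·2+0→4
row: 2 vs 4

buggy=2 correct=4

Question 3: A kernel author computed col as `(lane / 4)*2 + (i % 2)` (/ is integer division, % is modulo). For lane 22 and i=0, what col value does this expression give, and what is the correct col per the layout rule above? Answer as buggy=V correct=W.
buggy=10 correct=4

`(lane / 4)*2 + (i % 2)`[22,0]->10
22: gid=5,tid=2
[0] (5+0,2*2+0) = (5,4)
col: 10 vs 4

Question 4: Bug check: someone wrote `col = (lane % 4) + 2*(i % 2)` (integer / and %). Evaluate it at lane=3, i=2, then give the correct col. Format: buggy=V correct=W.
`(lane % 4) + 2*(i % 2)`[3,2]=>3
lane 3=>3/4=0, 3 mod 4=3
i=2  r:0+8=>8  c:2·3+0=>6
col: 3 vs 6

buggy=3 correct=6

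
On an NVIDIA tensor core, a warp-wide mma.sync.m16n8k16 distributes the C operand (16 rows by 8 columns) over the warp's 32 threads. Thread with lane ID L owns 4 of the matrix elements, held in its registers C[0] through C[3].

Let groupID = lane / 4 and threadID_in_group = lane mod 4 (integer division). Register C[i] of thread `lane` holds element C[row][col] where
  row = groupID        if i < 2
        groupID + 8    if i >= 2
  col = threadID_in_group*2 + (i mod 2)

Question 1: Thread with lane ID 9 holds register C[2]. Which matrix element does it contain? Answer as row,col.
L=9=>grp=9>>2=2, tig=9&3=1
[2]=>row 2+8=10  col 1·2+0=2

10,2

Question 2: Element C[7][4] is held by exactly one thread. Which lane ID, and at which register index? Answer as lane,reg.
r=7→G=7,rhi=0  c=4→T=2,p=0
L=7*4+2=30  i=0*2+0=0

30,0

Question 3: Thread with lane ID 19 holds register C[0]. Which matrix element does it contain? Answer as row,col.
lane 19: G=4 (19/4), T=3 (19%4)
i=0: r=4+0=4, c=3*2+0=6

4,6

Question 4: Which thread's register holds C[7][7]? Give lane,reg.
r=7->g=7,rb=0  c=7->t=3,b0=1
L=7*4+3=31  i=0*2+1=1

31,1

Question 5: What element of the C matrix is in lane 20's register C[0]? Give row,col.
5,0

L=20→G=20>>2=5, T=20&3=0
[0]→row 5+0=5  col 0·2+0=0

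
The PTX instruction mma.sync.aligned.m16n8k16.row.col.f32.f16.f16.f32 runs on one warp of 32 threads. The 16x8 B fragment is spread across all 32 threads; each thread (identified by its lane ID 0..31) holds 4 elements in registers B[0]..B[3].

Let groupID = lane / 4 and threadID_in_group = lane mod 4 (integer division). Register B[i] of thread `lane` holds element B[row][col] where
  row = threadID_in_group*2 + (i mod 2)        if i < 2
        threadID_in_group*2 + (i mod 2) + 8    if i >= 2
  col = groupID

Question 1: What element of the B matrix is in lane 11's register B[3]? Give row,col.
lane 11=>11/4=2, 11 mod 4=3
i=3  r:2·3+1+8=>15  c:2

15,2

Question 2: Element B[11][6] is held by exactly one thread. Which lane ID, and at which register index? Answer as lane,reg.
25,3

c:6=>grp=6  r:11=>rB=1,tig=1,lo=1
L=6*4+1=25  i=1*2+1=3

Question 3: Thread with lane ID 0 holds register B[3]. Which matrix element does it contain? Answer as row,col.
lane 0: g=0 (0/4), t=0 (0%4)
i=3: r=0*2+1+8=9, c=g=0

9,0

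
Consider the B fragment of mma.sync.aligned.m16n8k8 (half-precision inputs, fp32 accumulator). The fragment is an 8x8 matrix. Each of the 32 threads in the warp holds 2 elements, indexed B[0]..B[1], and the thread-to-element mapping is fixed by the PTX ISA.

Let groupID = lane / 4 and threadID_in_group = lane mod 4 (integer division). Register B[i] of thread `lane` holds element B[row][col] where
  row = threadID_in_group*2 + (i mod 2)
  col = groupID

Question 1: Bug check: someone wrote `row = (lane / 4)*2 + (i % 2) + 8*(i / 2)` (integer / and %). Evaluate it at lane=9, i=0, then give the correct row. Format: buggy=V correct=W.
buggy=4 correct=2

`(lane / 4)*2 + (i % 2) + 8*(i / 2)`[9,0]->4
9: gid=2,tid=1
[0] (1*2+0,2) = (2,2)
row: 4 vs 2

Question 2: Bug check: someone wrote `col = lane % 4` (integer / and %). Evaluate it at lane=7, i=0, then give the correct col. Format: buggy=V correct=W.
buggy=3 correct=1

`lane % 4`[7,0]->3
lane 7: gid=1 (7/4), tid=3 (7%4)
i=0: r=3*2+0=6, c=gid=1
col: 3 vs 1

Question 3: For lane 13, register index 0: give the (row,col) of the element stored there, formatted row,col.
13: g=3,t=1
[0] (1*2+0,3) = (2,3)

2,3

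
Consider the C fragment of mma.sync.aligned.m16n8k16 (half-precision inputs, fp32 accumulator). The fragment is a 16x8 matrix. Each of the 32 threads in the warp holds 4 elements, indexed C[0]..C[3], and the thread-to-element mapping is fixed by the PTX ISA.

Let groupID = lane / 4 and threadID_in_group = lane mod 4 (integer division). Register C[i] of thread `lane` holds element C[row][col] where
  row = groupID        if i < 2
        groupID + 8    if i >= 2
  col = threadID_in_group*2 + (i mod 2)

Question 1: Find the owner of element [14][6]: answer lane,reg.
27,2

r=14⇒gr=6,Rb=1  c=6⇒th=3,odd=0
L=6*4+3=27  i=1*2+0=2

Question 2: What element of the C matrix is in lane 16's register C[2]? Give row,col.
lane 16->16/4=4, 16 mod 4=0
i=2  r:4+8->12  c:2·0+0->0

12,0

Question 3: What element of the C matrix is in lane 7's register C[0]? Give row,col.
lane 7: G=1 (7/4), T=3 (7%4)
i=0: r=1+0=1, c=3*2+0=6

1,6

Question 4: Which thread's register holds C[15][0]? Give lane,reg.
28,2

r:15=>grp=7,rB=1  c:0=>tig=0,lo=0
L=7*4+0=28  i=1*2+0=2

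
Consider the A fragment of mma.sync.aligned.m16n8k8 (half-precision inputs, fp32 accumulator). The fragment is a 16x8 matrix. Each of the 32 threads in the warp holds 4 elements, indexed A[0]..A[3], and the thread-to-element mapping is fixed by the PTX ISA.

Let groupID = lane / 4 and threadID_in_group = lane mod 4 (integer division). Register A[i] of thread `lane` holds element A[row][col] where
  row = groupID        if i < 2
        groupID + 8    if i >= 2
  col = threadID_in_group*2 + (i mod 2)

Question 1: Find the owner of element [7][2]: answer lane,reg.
r:7=>grp=7,rB=0  c:2=>tig=1,lo=0
L=7*4+1=29  i=0*2+0=0

29,0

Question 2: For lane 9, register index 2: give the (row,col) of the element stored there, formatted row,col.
9: g=2,t=1
[2] (2+8,1*2+0) = (10,2)

10,2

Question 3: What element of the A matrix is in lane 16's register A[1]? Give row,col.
4,1

lane 16: grp=4 (16/4), tig=0 (16%4)
i=1: r=4+0=4, c=0*2+1=1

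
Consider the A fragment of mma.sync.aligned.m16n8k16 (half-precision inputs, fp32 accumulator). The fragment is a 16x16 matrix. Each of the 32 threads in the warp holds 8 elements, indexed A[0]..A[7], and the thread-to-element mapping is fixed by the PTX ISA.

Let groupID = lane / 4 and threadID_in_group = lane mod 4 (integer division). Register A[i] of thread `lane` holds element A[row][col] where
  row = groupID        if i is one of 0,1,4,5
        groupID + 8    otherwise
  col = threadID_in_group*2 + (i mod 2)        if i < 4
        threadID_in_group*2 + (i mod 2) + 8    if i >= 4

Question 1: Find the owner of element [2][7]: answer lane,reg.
r:2=>grp=2,rB=0  c:7=>cB=0,tig=3,lo=1
L=2*4+3=11  i=0*4+0*2+1=1

11,1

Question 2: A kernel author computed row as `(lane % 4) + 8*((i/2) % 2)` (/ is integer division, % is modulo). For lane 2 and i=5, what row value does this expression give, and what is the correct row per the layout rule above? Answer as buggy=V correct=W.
`(lane % 4) + 8*((i/2) % 2)`[2,5]→2
lane 2: G=0 (2/4), T=2 (2%4)
i=5: r=0+0=0, c=2*2+1+8=13
row: 2 vs 0

buggy=2 correct=0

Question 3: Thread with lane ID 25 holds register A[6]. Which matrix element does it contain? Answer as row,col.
14,10

25: gid=6,tid=1
[6] (6+8,1*2+0+8) = (14,10)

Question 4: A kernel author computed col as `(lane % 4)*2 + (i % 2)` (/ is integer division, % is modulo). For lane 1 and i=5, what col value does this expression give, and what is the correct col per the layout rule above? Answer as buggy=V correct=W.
buggy=3 correct=11

`(lane % 4)*2 + (i % 2)`[1,5]⇒3
L=1⇒gr=1>>2=0, th=1&3=1
[5]⇒row 0+0=0  col 1·2+1+8=11
col: 3 vs 11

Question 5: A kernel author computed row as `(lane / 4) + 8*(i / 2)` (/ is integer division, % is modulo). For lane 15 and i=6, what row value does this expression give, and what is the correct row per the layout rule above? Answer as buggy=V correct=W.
`(lane / 4) + 8*(i / 2)`[15,6]->27
L=15->gid=15>>2=3, tid=15&3=3
[6]->row 3+8=11  col 3·2+0+8=14
row: 27 vs 11

buggy=27 correct=11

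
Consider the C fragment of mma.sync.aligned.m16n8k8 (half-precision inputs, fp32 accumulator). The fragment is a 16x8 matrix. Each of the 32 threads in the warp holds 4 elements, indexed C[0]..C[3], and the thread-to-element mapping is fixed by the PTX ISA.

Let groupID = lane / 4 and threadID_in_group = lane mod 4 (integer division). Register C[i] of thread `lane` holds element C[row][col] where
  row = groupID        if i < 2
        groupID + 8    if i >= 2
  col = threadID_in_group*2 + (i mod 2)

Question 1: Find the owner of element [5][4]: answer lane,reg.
22,0

r:5=>grp=5,rB=0  c:4=>tig=2,lo=0
L=5*4+2=22  i=0*2+0=0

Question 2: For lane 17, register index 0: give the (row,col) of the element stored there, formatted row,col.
17: gr=4,th=1
[0] (4+0,1*2+0) = (4,2)

4,2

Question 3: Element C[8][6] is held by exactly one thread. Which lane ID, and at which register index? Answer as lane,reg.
3,2

r: 8->gid=0,r8=1  c: 6->tid=3,i&1=0
L=0*4+3=3  i=1*2+0=2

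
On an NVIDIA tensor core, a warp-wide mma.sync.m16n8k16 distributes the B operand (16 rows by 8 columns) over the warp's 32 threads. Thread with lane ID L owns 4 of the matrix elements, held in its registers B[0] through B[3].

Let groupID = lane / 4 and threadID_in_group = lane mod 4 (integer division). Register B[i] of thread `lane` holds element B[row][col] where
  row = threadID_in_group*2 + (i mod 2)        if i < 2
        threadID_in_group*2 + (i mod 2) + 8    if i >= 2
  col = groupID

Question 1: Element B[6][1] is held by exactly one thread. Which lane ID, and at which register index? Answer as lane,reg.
7,0

c=1->g=1  r=6->rb=0,t=3,b0=0
L=1*4+3=7  i=0*2+0=0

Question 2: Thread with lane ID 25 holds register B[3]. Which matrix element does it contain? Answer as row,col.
11,6

L=25=>grp=25>>2=6, tig=25&3=1
[3]=>row 1·2+1+8=11  col grp=6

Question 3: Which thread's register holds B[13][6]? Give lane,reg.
26,3

c: 6->gid=6  r: 13->r8=1,tid=2,i&1=1
L=6*4+2=26  i=1*2+1=3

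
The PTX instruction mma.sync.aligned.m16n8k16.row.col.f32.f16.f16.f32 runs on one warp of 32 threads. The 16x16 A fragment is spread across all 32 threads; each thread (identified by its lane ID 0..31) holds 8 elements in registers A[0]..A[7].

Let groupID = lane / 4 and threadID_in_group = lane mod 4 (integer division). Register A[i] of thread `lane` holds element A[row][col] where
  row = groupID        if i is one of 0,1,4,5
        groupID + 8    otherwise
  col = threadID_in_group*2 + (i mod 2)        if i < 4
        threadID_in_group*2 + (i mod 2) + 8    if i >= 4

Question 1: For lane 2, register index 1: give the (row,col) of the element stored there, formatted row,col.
2: grp=0,tig=2
[1] (0+0,2*2+1+0) = (0,5)

0,5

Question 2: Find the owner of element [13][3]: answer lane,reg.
21,3

r=13->g=5,rb=1  c=3->cb=0,t=1,b0=1
L=5*4+1=21  i=0*4+1*2+1=3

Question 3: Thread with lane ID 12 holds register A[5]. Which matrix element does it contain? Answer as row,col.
lane 12: grp=3 (12/4), tig=0 (12%4)
i=5: r=3+0=3, c=0*2+1+8=9

3,9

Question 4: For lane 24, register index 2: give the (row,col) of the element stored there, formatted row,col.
24: g=6,t=0
[2] (6+8,0*2+0+0) = (14,0)

14,0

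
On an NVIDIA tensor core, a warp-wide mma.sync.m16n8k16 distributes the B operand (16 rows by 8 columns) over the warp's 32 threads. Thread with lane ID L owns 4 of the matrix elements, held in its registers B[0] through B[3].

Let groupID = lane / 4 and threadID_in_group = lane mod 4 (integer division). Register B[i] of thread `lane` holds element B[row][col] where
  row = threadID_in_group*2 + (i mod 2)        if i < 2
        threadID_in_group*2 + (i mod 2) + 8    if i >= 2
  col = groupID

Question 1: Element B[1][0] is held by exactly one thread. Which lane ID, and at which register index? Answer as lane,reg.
c=0→G=0  r=1→rhi=0,T=0,p=1
L=0*4+0=0  i=0*2+1=1

0,1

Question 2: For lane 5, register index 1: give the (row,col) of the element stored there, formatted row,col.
lane 5: grp=1 (5/4), tig=1 (5%4)
i=1: r=1*2+1+0=3, c=grp=1

3,1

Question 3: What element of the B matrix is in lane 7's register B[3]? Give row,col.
15,1

lane 7: G=1 (7/4), T=3 (7%4)
i=3: r=3*2+1+8=15, c=G=1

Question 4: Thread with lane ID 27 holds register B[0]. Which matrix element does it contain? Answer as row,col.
6,6

lane 27: grp=6 (27/4), tig=3 (27%4)
i=0: r=3*2+0+0=6, c=grp=6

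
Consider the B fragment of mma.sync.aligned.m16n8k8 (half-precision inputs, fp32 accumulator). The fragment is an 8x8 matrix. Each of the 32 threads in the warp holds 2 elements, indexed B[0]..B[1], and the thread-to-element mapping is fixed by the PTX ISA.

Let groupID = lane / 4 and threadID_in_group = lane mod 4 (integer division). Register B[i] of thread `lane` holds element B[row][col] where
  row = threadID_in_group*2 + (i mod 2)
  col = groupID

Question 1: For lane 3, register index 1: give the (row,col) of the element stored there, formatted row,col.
L=3⇒gr=3>>2=0, th=3&3=3
[1]⇒row 3·2+1=7  col gr=0

7,0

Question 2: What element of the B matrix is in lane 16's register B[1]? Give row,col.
1,4

16: G=4,T=0
[1] (0*2+1,4) = (1,4)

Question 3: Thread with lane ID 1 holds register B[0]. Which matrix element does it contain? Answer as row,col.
2,0

1: gr=0,th=1
[0] (1*2+0,0) = (2,0)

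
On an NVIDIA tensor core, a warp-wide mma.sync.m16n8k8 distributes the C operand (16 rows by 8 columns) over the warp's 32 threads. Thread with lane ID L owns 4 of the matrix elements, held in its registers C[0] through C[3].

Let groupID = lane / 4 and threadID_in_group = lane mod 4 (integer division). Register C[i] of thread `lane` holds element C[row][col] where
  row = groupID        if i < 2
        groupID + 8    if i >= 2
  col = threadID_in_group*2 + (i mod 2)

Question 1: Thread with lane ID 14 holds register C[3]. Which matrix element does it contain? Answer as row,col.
11,5

14: grp=3,tig=2
[3] (3+8,2*2+1) = (11,5)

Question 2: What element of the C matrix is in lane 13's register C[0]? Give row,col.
13: g=3,t=1
[0] (3+0,1*2+0) = (3,2)

3,2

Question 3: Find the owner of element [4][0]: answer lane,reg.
16,0

r: 4->gid=4,r8=0  c: 0->tid=0,i&1=0
L=4*4+0=16  i=0*2+0=0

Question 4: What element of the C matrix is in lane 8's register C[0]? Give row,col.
2,0

8: G=2,T=0
[0] (2+0,0*2+0) = (2,0)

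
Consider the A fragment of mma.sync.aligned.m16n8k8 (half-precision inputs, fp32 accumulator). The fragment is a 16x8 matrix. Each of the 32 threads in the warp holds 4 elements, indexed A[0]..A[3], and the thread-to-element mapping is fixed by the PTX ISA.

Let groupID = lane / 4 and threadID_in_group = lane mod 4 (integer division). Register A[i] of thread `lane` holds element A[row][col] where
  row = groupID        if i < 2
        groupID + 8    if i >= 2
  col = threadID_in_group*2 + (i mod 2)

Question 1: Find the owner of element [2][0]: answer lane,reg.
8,0

r=2->g=2,rb=0  c=0->t=0,b0=0
L=2*4+0=8  i=0*2+0=0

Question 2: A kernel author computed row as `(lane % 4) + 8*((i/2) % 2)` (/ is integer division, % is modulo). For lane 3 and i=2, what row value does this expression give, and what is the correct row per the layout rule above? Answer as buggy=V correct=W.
`(lane % 4) + 8*((i/2) % 2)`[3,2]→11
lane 3→3/4=0, 3 mod 4=3
i=2  r:0+8→8  c:2·3+0→6
row: 11 vs 8

buggy=11 correct=8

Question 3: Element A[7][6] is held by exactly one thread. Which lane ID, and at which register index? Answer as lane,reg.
31,0

r: 7->gid=7,r8=0  c: 6->tid=3,i&1=0
L=7*4+3=31  i=0*2+0=0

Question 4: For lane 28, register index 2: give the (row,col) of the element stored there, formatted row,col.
15,0

lane 28⇒28/4=7, 28 mod 4=0
i=2  r:7+8⇒15  c:2·0+0⇒0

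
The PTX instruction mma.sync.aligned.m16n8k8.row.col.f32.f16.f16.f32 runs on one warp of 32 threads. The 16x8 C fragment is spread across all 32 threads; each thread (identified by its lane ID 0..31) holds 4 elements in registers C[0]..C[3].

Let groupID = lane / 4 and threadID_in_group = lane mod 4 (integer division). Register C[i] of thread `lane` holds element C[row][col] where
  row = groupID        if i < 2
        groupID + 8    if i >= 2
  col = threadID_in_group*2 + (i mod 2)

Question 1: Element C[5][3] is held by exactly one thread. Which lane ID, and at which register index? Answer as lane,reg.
21,1

r: 5->gid=5,r8=0  c: 3->tid=1,i&1=1
L=5*4+1=21  i=0*2+1=1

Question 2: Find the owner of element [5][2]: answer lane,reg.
21,0

r: 5->gid=5,r8=0  c: 2->tid=1,i&1=0
L=5*4+1=21  i=0*2+0=0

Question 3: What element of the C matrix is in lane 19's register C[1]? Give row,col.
lane 19=>19/4=4, 19 mod 4=3
i=1  r:4+0=>4  c:2·3+1=>7

4,7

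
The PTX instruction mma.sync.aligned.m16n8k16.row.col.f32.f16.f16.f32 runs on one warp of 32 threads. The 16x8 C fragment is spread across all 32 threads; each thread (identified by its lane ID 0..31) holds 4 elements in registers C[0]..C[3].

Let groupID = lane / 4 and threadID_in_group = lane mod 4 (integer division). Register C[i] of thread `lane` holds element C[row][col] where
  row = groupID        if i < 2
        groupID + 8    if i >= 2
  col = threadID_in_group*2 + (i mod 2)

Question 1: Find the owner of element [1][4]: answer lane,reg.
6,0

r=1→G=1,rhi=0  c=4→T=2,p=0
L=1*4+2=6  i=0*2+0=0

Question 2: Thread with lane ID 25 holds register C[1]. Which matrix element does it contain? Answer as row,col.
6,3

lane 25→25/4=6, 25 mod 4=1
i=1  r:6+0→6  c:2·1+1→3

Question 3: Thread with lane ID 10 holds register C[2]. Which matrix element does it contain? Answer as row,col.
10: grp=2,tig=2
[2] (2+8,2*2+0) = (10,4)

10,4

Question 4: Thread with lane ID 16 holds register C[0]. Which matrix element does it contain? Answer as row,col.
4,0

16: gid=4,tid=0
[0] (4+0,0*2+0) = (4,0)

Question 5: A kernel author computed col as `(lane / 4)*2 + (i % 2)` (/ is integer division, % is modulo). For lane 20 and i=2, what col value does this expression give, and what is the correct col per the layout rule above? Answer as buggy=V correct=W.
`(lane / 4)*2 + (i % 2)`[20,2]->10
20: g=5,t=0
[2] (5+8,0*2+0) = (13,0)
col: 10 vs 0

buggy=10 correct=0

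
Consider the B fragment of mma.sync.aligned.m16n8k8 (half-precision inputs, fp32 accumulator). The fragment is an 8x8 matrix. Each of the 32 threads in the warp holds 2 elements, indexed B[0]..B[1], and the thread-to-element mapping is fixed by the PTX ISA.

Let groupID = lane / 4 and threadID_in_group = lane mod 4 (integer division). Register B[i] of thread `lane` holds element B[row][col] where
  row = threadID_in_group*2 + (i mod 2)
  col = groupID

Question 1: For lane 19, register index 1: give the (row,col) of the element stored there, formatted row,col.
7,4

L=19->g=19>>2=4, t=19&3=3
[1]->row 3·2+1=7  col g=4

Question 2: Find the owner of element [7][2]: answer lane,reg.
11,1

c=2->g=2  r=7->t=3,b0=1
L=2*4+3=11  i=1=1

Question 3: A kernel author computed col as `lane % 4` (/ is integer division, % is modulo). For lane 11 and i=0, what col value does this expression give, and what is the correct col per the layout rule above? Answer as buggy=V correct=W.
`lane % 4`[11,0]->3
L=11->g=11>>2=2, t=11&3=3
[0]->row 3·2+0=6  col g=2
col: 3 vs 2

buggy=3 correct=2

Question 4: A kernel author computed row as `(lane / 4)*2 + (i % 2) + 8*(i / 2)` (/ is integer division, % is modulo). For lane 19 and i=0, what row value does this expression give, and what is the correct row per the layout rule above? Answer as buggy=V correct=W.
buggy=8 correct=6

`(lane / 4)*2 + (i % 2) + 8*(i / 2)`[19,0]=>8
L=19=>grp=19>>2=4, tig=19&3=3
[0]=>row 3·2+0=6  col grp=4
row: 8 vs 6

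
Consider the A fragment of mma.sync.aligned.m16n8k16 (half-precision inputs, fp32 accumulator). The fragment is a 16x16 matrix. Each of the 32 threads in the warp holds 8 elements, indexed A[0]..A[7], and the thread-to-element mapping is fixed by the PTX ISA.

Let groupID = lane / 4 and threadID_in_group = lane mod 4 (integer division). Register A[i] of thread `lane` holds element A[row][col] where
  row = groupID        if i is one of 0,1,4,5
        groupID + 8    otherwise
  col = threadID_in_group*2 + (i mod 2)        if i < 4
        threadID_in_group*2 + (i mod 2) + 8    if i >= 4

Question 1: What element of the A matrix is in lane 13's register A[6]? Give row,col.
11,10

13: g=3,t=1
[6] (3+8,1*2+0+8) = (11,10)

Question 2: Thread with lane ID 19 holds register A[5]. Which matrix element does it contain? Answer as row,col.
19: g=4,t=3
[5] (4+0,3*2+1+8) = (4,15)

4,15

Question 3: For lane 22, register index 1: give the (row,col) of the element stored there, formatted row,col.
5,5

lane 22: G=5 (22/4), T=2 (22%4)
i=1: r=5+0=5, c=2*2+1+0=5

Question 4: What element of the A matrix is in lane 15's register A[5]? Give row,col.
3,15

lane 15: G=3 (15/4), T=3 (15%4)
i=5: r=3+0=3, c=3*2+1+8=15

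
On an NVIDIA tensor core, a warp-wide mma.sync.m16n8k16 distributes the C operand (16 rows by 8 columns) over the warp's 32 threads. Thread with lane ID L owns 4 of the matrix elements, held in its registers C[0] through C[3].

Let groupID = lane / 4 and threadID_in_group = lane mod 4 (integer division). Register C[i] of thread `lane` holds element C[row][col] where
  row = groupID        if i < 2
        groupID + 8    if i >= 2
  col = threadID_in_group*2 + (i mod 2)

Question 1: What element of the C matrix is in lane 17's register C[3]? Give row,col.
12,3

lane 17->17/4=4, 17 mod 4=1
i=3  r:4+8->12  c:2·1+1->3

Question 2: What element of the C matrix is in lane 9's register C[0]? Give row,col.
2,2

9: g=2,t=1
[0] (2+0,1*2+0) = (2,2)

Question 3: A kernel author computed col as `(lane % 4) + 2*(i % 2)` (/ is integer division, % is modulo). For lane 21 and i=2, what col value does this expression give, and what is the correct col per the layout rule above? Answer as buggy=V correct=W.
`(lane % 4) + 2*(i % 2)`[21,2]⇒1
lane 21: gr=5 (21/4), th=1 (21%4)
i=2: r=5+8=13, c=1*2+0=2
col: 1 vs 2

buggy=1 correct=2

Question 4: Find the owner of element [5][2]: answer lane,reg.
21,0

r: 5->gid=5,r8=0  c: 2->tid=1,i&1=0
L=5*4+1=21  i=0*2+0=0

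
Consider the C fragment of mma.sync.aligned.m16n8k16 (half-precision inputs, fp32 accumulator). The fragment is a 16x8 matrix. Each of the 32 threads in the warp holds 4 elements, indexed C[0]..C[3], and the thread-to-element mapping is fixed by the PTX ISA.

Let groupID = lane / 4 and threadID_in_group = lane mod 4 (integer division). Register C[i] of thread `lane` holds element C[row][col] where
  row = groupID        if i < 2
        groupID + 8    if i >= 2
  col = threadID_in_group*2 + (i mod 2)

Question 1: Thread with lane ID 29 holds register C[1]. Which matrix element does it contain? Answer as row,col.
7,3

29: G=7,T=1
[1] (7+0,1*2+1) = (7,3)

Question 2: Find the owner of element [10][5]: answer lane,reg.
10,3

r=10->g=2,rb=1  c=5->t=2,b0=1
L=2*4+2=10  i=1*2+1=3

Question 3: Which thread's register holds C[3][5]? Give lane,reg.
r:3=>grp=3,rB=0  c:5=>tig=2,lo=1
L=3*4+2=14  i=0*2+1=1

14,1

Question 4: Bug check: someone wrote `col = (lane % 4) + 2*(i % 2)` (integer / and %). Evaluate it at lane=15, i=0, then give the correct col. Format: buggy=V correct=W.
buggy=3 correct=6

`(lane % 4) + 2*(i % 2)`[15,0]->3
lane 15: g=3 (15/4), t=3 (15%4)
i=0: r=3+0=3, c=3*2+0=6
col: 3 vs 6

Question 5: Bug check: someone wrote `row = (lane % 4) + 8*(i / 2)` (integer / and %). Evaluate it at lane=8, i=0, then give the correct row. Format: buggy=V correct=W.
buggy=0 correct=2

`(lane % 4) + 8*(i / 2)`[8,0]->0
lane 8: g=2 (8/4), t=0 (8%4)
i=0: r=2+0=2, c=0*2+0=0
row: 0 vs 2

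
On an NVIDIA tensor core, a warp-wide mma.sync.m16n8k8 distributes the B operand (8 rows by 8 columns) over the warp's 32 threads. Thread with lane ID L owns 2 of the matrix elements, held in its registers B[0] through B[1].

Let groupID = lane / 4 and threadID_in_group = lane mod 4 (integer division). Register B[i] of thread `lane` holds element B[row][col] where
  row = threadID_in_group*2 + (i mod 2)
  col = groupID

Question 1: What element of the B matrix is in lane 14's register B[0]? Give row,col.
lane 14->14/4=3, 14 mod 4=2
i=0  r:2·2+0->4  c:3

4,3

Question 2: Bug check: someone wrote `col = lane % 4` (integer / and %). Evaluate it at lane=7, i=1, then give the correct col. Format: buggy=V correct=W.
buggy=3 correct=1

`lane % 4`[7,1]→3
L=7→G=7>>2=1, T=7&3=3
[1]→row 3·2+1=7  col G=1
col: 3 vs 1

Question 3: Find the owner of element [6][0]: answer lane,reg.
c: 0->gid=0  r: 6->tid=3,i&1=0
L=0*4+3=3  i=0=0

3,0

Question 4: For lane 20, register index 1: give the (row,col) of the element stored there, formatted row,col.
20: grp=5,tig=0
[1] (0*2+1,5) = (1,5)

1,5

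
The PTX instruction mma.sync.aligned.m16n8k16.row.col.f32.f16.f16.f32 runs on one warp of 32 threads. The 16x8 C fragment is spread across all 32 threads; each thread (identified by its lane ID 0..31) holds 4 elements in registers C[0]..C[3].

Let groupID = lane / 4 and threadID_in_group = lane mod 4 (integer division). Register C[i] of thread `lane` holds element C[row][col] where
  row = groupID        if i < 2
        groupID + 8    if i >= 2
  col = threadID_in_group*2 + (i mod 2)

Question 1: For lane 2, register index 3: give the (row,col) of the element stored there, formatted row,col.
lane 2->2/4=0, 2 mod 4=2
i=3  r:0+8->8  c:2·2+1->5

8,5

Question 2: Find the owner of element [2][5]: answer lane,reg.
r:2=>grp=2,rB=0  c:5=>tig=2,lo=1
L=2*4+2=10  i=0*2+1=1

10,1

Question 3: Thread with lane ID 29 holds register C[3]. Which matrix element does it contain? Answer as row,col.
L=29⇒gr=29>>2=7, th=29&3=1
[3]⇒row 7+8=15  col 1·2+1=3

15,3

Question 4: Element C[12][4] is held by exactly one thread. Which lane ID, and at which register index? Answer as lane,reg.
r=12->g=4,rb=1  c=4->t=2,b0=0
L=4*4+2=18  i=1*2+0=2

18,2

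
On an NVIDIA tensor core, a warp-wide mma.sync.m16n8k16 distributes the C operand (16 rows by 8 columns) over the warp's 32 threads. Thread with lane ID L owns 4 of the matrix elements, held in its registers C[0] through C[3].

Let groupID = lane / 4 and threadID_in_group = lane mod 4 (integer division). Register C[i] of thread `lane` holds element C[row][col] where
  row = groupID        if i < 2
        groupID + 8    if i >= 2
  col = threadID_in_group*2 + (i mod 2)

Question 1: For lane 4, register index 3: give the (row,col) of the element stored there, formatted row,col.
4: gid=1,tid=0
[3] (1+8,0*2+1) = (9,1)

9,1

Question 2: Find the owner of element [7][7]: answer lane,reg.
31,1

r: 7->gid=7,r8=0  c: 7->tid=3,i&1=1
L=7*4+3=31  i=0*2+1=1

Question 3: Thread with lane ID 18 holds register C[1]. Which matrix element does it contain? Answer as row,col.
L=18→G=18>>2=4, T=18&3=2
[1]→row 4+0=4  col 2·2+1=5

4,5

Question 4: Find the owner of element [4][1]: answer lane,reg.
r=4->g=4,rb=0  c=1->t=0,b0=1
L=4*4+0=16  i=0*2+1=1

16,1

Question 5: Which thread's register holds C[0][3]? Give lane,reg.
r: 0->gid=0,r8=0  c: 3->tid=1,i&1=1
L=0*4+1=1  i=0*2+1=1

1,1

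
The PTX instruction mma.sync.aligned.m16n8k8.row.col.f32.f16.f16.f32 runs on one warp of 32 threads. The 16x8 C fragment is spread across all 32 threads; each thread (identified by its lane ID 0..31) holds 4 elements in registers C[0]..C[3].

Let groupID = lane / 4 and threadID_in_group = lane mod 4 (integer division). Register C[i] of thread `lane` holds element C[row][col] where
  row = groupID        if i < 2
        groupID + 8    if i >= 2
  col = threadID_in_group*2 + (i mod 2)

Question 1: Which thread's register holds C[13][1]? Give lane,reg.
r:13=>grp=5,rB=1  c:1=>tig=0,lo=1
L=5*4+0=20  i=1*2+1=3

20,3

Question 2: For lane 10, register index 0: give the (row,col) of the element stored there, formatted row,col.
2,4

lane 10: gid=2 (10/4), tid=2 (10%4)
i=0: r=2+0=2, c=2*2+0=4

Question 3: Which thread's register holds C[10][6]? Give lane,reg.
r=10->g=2,rb=1  c=6->t=3,b0=0
L=2*4+3=11  i=1*2+0=2

11,2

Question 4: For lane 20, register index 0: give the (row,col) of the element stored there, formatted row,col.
lane 20: grp=5 (20/4), tig=0 (20%4)
i=0: r=5+0=5, c=0*2+0=0

5,0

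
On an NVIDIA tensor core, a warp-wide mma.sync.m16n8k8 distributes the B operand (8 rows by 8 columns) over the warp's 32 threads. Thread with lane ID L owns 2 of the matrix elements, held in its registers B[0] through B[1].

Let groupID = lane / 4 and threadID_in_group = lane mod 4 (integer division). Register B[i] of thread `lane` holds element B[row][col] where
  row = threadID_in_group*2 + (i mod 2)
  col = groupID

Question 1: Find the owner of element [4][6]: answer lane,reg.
c=6->g=6  r=4->t=2,b0=0
L=6*4+2=26  i=0=0

26,0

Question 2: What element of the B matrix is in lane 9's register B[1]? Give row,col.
9: gid=2,tid=1
[1] (1*2+1,2) = (3,2)

3,2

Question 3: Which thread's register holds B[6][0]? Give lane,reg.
c=0->g=0  r=6->t=3,b0=0
L=0*4+3=3  i=0=0

3,0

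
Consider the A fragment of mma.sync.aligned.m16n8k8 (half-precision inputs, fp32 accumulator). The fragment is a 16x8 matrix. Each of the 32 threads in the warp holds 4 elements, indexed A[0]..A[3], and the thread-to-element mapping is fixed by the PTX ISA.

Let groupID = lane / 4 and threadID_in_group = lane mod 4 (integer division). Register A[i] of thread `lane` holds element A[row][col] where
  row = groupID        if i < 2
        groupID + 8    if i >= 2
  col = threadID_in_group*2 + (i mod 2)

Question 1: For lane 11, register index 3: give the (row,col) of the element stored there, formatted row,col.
L=11=>grp=11>>2=2, tig=11&3=3
[3]=>row 2+8=10  col 3·2+1=7

10,7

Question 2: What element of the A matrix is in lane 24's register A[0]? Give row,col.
lane 24: g=6 (24/4), t=0 (24%4)
i=0: r=6+0=6, c=0*2+0=0

6,0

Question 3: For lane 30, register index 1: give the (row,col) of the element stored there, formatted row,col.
7,5

L=30=>grp=30>>2=7, tig=30&3=2
[1]=>row 7+0=7  col 2·2+1=5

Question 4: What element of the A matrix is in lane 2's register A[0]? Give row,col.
0,4

L=2⇒gr=2>>2=0, th=2&3=2
[0]⇒row 0+0=0  col 2·2+0=4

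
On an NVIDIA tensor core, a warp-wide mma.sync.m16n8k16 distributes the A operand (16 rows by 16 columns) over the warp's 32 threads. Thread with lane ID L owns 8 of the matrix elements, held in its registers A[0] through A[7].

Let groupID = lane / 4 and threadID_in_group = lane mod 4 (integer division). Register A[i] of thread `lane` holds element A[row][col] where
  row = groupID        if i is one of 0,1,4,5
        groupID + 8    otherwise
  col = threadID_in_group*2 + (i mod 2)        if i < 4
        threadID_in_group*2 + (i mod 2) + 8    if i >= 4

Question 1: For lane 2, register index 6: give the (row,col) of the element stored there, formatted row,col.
L=2⇒gr=2>>2=0, th=2&3=2
[6]⇒row 0+8=8  col 2·2+0+8=12

8,12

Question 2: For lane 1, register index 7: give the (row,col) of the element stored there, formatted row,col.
8,11

L=1->gid=1>>2=0, tid=1&3=1
[7]->row 0+8=8  col 1·2+1+8=11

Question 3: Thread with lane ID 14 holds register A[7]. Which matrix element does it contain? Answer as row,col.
lane 14⇒14/4=3, 14 mod 4=2
i=7  r:3+8⇒11  c:2·2+1+8⇒13

11,13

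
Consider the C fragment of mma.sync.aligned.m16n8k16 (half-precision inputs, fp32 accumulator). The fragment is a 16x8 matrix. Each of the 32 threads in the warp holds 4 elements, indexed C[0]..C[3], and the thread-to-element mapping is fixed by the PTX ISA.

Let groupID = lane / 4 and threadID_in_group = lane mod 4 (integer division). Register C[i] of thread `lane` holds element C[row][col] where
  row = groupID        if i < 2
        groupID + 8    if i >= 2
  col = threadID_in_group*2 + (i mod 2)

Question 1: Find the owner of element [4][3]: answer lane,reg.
17,1

r=4->g=4,rb=0  c=3->t=1,b0=1
L=4*4+1=17  i=0*2+1=1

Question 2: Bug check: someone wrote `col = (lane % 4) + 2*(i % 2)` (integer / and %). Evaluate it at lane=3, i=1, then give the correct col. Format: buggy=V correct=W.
buggy=5 correct=7

`(lane % 4) + 2*(i % 2)`[3,1]⇒5
3: gr=0,th=3
[1] (0+0,3*2+1) = (0,7)
col: 5 vs 7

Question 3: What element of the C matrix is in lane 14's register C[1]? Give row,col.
lane 14: g=3 (14/4), t=2 (14%4)
i=1: r=3+0=3, c=2*2+1=5

3,5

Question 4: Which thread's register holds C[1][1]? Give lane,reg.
4,1

r=1→G=1,rhi=0  c=1→T=0,p=1
L=1*4+0=4  i=0*2+1=1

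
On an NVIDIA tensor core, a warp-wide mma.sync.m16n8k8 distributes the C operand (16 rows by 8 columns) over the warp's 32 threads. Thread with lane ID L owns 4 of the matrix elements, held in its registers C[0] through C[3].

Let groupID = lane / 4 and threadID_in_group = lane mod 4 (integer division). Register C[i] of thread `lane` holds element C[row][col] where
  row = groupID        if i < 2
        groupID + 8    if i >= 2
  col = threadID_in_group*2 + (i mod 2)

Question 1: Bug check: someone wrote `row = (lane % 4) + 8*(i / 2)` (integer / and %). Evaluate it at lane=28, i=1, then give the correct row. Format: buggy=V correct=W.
`(lane % 4) + 8*(i / 2)`[28,1]->0
L=28->g=28>>2=7, t=28&3=0
[1]->row 7+0=7  col 0·2+1=1
row: 0 vs 7

buggy=0 correct=7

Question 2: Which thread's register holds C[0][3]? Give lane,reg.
1,1

r=0→G=0,rhi=0  c=3→T=1,p=1
L=0*4+1=1  i=0*2+1=1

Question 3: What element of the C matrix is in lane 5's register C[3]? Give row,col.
5: G=1,T=1
[3] (1+8,1*2+1) = (9,3)

9,3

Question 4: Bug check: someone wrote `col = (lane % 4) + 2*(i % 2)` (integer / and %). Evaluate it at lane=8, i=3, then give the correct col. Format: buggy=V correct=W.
`(lane % 4) + 2*(i % 2)`[8,3]->2
lane 8->8/4=2, 8 mod 4=0
i=3  r:2+8->10  c:2·0+1->1
col: 2 vs 1

buggy=2 correct=1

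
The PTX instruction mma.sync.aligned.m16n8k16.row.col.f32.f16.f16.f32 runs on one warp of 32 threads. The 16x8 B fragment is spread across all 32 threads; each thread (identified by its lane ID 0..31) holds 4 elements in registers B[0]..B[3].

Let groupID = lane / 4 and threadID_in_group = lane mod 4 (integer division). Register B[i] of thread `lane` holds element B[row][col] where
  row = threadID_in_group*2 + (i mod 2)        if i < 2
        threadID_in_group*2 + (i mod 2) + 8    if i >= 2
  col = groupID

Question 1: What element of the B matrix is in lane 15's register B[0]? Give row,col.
15: g=3,t=3
[0] (3*2+0+0,3) = (6,3)

6,3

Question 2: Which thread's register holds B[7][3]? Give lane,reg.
c=3→G=3  r=7→rhi=0,T=3,p=1
L=3*4+3=15  i=0*2+1=1

15,1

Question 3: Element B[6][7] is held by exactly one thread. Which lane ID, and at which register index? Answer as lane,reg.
31,0

c=7⇒gr=7  r=6⇒Rb=0,th=3,odd=0
L=7*4+3=31  i=0*2+0=0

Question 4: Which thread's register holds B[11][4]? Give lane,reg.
17,3

c: 4->gid=4  r: 11->r8=1,tid=1,i&1=1
L=4*4+1=17  i=1*2+1=3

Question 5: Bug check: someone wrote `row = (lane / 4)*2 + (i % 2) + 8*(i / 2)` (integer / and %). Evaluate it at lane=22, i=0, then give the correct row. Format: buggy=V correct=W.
`(lane / 4)*2 + (i % 2) + 8*(i / 2)`[22,0]->10
L=22->g=22>>2=5, t=22&3=2
[0]->row 2·2+0+0=4  col g=5
row: 10 vs 4

buggy=10 correct=4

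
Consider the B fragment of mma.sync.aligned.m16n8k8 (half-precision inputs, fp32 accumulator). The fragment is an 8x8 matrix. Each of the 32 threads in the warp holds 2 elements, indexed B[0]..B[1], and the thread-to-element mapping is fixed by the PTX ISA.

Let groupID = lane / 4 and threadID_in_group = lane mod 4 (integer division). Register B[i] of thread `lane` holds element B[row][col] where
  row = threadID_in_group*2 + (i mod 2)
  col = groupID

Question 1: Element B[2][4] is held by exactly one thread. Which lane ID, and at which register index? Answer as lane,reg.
c=4->g=4  r=2->t=1,b0=0
L=4*4+1=17  i=0=0

17,0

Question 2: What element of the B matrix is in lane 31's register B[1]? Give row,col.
lane 31=>31/4=7, 31 mod 4=3
i=1  r:2·3+1=>7  c:7

7,7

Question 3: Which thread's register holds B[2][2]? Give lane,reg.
c: 2->gid=2  r: 2->tid=1,i&1=0
L=2*4+1=9  i=0=0

9,0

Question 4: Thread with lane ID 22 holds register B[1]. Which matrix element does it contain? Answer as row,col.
5,5

22: gr=5,th=2
[1] (2*2+1,5) = (5,5)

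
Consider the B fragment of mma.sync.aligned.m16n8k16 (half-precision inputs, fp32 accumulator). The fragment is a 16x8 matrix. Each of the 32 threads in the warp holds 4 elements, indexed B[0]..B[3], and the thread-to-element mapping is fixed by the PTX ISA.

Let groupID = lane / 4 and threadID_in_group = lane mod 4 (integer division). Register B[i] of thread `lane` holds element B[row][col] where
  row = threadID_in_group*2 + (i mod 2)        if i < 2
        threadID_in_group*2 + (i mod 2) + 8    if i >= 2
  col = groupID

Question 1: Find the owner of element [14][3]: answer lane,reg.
c=3→G=3  r=14→rhi=1,T=3,p=0
L=3*4+3=15  i=1*2+0=2

15,2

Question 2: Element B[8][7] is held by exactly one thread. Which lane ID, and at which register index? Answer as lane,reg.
c: 7->gid=7  r: 8->r8=1,tid=0,i&1=0
L=7*4+0=28  i=1*2+0=2

28,2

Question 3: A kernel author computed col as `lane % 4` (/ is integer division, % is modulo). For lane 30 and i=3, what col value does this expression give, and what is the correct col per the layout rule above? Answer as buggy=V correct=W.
`lane % 4`[30,3]->2
lane 30: g=7 (30/4), t=2 (30%4)
i=3: r=2*2+1+8=13, c=g=7
col: 2 vs 7

buggy=2 correct=7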